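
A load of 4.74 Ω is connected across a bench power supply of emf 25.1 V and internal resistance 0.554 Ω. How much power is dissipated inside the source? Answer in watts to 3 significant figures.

r is in series with the load, so it carries the full circuit current — the loss in it is I²r.
I = ε / (r + R) = 25.1 / (0.554 + 4.74) = 4.741 A
P_int = I² r = (4.741)² × 0.554 = 12.45 W

12.5 W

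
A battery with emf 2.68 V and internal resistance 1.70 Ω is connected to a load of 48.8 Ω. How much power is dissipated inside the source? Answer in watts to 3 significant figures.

0.00479 W

r is in series with the load, so it carries the full circuit current — the loss in it is I²r.
I = ε / (r + R) = 2.68 / (1.70 + 48.8) = 0.05307 A
P_int = I² r = (0.05307)² × 1.70 = 0.004788 W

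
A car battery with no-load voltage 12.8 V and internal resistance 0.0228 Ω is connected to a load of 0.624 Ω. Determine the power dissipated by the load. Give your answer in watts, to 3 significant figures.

244 W

The internal resistance and the load are in series, so the same I flows through both; get I from ε/(r+R), then I²R for the load.
I = ε / (r + R) = 12.8 / (0.0228 + 0.624) = 19.79 A
P_load = I² R = (19.79)² × 0.624 = 244.4 W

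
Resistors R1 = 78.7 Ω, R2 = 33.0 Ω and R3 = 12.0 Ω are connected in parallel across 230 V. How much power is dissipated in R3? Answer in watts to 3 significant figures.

The supply voltage appears across each parallel branch — just use P = V²/R3.
P_R3 = V² / R3 = (230)² / 12.0 Ω = 4408 W

4410 W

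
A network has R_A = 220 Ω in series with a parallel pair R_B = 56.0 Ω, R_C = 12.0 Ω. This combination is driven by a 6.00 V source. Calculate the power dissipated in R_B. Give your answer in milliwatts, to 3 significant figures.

1.19 mW

Collapse R_B‖R_C to a single equivalent, reducing the network to two series elements.
R_p = (56.0×12.0)/(56.0+12.0) = 9.882 Ω
R_total = 220 + 9.882 = 229.9 Ω
I = V / R_total = 6.00 / 229.9 = 0.02610 A
Voltage across the parallel pair: V_p = I × R_p = 0.02610 × 9.882 = 0.2579 V
With V_p across R_B, its power is V_p²/R_B.
P_R_B = (0.2579)² / 56.0 = 0.001188 W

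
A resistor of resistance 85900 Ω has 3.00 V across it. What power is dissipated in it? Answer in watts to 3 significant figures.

0.000105 W

We know the drop across the element and its resistance — P = V²/R, one step.
P = (3.00 V)² / 85900 Ω = 0.0001048 W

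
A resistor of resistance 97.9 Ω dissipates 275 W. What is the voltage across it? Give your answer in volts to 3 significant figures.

Rearranging the power relation for the two known quantities gives V = √(P R).
V = √(275 × 97.9) = 164.1 V

164 V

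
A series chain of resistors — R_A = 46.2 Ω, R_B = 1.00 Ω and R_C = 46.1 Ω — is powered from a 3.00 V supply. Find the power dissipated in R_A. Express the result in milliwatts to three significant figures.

47.8 mW

In a series string the same current flows through every resistor — find that current, then P = I²R for the one we want.
R_total = 46.2 + 1.00 + 46.1 = 93.30 Ω
I = V / R_total = 3.00 / 93.30 = 0.03215 A
P_R_A = I² × R_A = (0.03215)² × 46.2 = 0.04777 W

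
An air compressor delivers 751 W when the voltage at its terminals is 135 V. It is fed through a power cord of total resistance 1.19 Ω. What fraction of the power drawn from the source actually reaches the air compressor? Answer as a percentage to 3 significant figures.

95.3 %

I = P / V = 751 / 135 = 5.563 A through the power cord.
P_line = I² R_line = (5.563)² × 1.19 = 36.83 W
P_source = P_load + P_line = 751.0 + 36.83 = 787.8 W
η = P_load / P_source = 751.0 / 787.8 = 0.9533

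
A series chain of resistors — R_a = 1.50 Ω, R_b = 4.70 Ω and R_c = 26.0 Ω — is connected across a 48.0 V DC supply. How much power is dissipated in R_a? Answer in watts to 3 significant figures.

3.33 W

Every series element carries the same I. Get I from the total resistance, then P = I² × R_a.
R_total = 1.50 + 4.70 + 26.0 = 32.20 Ω
I = V / R_total = 48.0 / 32.20 = 1.491 A
P_R_a = I² × R_a = (1.491)² × 1.50 = 3.333 W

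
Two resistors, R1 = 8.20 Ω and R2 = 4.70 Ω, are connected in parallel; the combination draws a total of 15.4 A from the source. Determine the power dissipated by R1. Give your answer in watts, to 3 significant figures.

Only the total current is stated, so first find the parallel equivalent to get the voltage across the combination.
1/R_eq = 1/8.20 + 1/4.70 ⇒ R_eq = 2.988 Ω
V = I_total × R_eq = 15.40 × 2.988 = 46.01 V
P_R1 = V² / R1 = (46.01)² / 8.20 = 258.1 W

258 W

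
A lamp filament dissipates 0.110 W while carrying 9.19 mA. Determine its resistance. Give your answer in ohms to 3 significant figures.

The two known quantities fix the third via R = P / I².
R = 0.110 / (0.009190)² = 1302 Ω

1300 Ω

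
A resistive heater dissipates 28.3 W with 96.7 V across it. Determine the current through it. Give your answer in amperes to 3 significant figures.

0.293 A

Inverting the appropriate power form: I = P / V.
I = 28.3 / 96.7 = 0.2927 A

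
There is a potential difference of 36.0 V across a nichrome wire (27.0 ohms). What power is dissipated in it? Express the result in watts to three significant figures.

V and R are stated; P = V²/R avoids computing the current.
P = (36.0 V)² / 27.0 Ω = 48.00 W

48.0 W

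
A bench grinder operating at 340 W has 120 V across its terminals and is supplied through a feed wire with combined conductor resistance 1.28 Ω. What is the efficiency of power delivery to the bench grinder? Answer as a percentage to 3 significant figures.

I = P / V = 340 / 120 = 2.833 A through the feed wire.
P_line = I² R_line = (2.833)² × 1.28 = 10.28 W
P_source = P_load + P_line = 340.0 + 10.28 = 350.3 W
η = P_load / P_source = 340.0 / 350.3 = 0.9707

97.1 %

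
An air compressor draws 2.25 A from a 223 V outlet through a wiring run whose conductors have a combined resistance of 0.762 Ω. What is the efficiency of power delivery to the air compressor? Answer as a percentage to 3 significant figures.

99.2 %

The wiring run carries the full 2.25 A.
P_line = I² R_line = (2.250)² × 0.762 = 3.858 W
P_source = V I = 223 × 2.250 = 501.8 W; P_load = 497.9 W
η = P_load / P_source = 497.9 / 501.8 = 0.9923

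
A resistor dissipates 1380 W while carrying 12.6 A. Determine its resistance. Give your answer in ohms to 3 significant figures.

Inverting the appropriate power form: R = P / I².
R = 1380 / (12.60)² = 8.692 Ω

8.69 Ω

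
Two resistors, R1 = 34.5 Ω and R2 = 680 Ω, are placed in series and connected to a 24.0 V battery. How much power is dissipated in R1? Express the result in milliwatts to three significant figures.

The current is common to all series resistors; compute it, then apply P = I²R for the target.
R_total = 34.5 + 680 = 714.5 Ω
I = V / R_total = 24.0 / 714.5 = 0.03359 A
P_R1 = I² × R1 = (0.03359)² × 34.5 = 0.03893 W

38.9 mW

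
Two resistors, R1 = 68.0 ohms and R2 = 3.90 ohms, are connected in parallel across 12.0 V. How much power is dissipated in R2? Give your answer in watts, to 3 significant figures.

The supply voltage appears across each parallel branch — just use P = V²/R2.
P_R2 = V² / R2 = (12.0)² / 3.90 Ω = 36.92 W

36.9 W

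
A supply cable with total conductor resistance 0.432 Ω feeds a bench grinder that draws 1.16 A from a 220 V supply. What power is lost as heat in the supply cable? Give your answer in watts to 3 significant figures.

0.581 W

Only the current and the line resistance are needed for the I²R loss.
The supply cable carries the full 1.16 A.
P_line = I² R_line = (1.160)² × 0.432 = 0.5813 W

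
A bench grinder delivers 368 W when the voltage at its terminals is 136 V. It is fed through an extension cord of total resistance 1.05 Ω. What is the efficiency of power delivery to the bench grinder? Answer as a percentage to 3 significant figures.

98.0 %

I = P / V = 368 / 136 = 2.706 A through the extension cord.
P_line = I² R_line = (2.706)² × 1.05 = 7.688 W
P_source = P_load + P_line = 368.0 + 7.688 = 375.7 W
η = P_load / P_source = 368.0 / 375.7 = 0.9795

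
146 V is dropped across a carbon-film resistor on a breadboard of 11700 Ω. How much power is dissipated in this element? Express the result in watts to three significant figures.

1.82 W

We know the drop across the element and its resistance — P = V²/R, one step.
P = (146 V)² / 11700 Ω = 1.822 W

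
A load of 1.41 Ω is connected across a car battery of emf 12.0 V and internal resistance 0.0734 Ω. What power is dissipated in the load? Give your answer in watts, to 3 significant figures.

Find the circuit current first, then P = I²R for the load (series elements share I).
I = ε / (r + R) = 12.0 / (0.0734 + 1.41) = 8.090 A
P_load = I² R = (8.090)² × 1.41 = 92.27 W

92.3 W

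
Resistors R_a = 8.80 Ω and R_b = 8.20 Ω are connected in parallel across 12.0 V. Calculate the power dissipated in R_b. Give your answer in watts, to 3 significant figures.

17.6 W

Parallel branches share the same voltage; P = V²/R gives the branch power in one step.
P_R_b = V² / R_b = (12.0)² / 8.20 Ω = 17.56 W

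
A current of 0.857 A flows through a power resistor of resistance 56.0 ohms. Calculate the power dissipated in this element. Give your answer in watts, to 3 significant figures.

41.1 W

Current and resistance are given, so P = I²R is the direct form.
P = (0.8570 A)² × 56.0 Ω = 41.13 W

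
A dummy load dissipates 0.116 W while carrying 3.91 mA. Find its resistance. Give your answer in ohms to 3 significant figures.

From P = V I = I²R = V²/R, with the two given quantities we get R = P / I².
R = 0.116 / (0.003910)² = 7588 Ω

7590 Ω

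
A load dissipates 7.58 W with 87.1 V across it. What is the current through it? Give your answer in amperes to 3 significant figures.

The two known quantities fix the third via I = P / V.
I = 7.58 / 87.1 = 0.08703 A

0.0870 A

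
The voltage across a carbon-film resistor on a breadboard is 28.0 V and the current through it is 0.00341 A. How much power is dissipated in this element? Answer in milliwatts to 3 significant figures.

With V and I both given, power follows immediately from P = V I.
P = 28.0 V × 0.003410 A = 0.09548 W

95.5 mW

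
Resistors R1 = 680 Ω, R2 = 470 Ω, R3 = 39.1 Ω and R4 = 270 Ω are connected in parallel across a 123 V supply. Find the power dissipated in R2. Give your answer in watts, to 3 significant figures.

32.2 W

Every branch has 123 V across it, so for R2 the power is simply V²/R.
P_R2 = V² / R2 = (123)² / 470 Ω = 32.19 W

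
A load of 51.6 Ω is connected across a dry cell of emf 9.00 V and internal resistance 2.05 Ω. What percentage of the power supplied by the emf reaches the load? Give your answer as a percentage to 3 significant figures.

96.2 %

Both r and R carry the same current, so the power split is just the resistance split: η = R/(R+r).
η = R / (R + r) = 51.6 / (51.6 + 2.05) = 0.9618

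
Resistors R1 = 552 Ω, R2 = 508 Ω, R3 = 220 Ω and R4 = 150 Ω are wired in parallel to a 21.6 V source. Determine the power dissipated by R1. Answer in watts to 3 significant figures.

0.845 W

The supply voltage appears across each parallel branch — just use P = V²/R1.
P_R1 = V² / R1 = (21.6)² / 552 Ω = 0.8452 W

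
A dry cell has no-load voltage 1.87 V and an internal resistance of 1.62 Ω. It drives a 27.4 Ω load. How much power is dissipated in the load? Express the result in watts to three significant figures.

0.114 W

The internal resistance and the load are in series, so the same I flows through both; get I from ε/(r+R), then I²R for the load.
I = ε / (r + R) = 1.87 / (1.62 + 27.4) = 0.06444 A
P_load = I² R = (0.06444)² × 27.4 = 0.1138 W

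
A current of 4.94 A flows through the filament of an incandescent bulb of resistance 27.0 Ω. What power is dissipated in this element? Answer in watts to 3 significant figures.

659 W

Knowing I and R, the power is just I²R — no need to find V first.
P = (4.940 A)² × 27.0 Ω = 658.9 W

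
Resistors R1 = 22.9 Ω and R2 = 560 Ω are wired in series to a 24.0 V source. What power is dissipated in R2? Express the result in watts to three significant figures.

0.949 W

Since the resistors are in series they all carry the loop current I = V/R_total; the power in any one is I²R.
R_total = 22.9 + 560 = 582.9 Ω
I = V / R_total = 24.0 / 582.9 = 0.04117 A
P_R2 = I² × R2 = (0.04117)² × 560 = 0.9493 W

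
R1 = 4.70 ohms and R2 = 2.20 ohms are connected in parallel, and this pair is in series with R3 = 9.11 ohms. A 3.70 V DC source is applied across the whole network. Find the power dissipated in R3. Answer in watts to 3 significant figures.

1.11 W

Reduce the parallel combination to a single R_p; the circuit then becomes R_p in series with the remaining resistor.
R_p = (4.70×2.20)/(4.70+2.20) = 1.499 Ω
R_total = R_p + 9.11 = 1.499 + 9.11 = 10.61 Ω
I = V / R_total = 3.70 / 10.61 = 0.3488 A
R3 is the series element, so its power is I²R.
P_R3 = (0.3488)² × 9.11 = 1.108 W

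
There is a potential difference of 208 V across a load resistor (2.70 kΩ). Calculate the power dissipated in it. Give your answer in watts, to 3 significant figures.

16.0 W

V and R are stated; P = V²/R avoids computing the current.
P = (208 V)² / 2700 Ω = 16.02 W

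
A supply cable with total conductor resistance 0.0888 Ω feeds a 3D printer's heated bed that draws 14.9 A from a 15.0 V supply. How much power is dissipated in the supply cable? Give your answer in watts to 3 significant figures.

Line loss is just I²R for the cable — we know both I and R_line directly.
The supply cable carries the full 14.9 A.
P_line = I² R_line = (14.90)² × 0.0888 = 19.71 W

19.7 W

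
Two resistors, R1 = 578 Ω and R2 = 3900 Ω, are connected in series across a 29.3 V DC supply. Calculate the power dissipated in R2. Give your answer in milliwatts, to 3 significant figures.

167 mW

Since the resistors are in series they all carry the loop current I = V/R_total; the power in any one is I²R.
R_total = 578 + 3900 = 4478 Ω
I = V / R_total = 29.3 / 4478 = 0.006543 A
P_R2 = I² × R2 = (0.006543)² × 3900 = 0.1670 W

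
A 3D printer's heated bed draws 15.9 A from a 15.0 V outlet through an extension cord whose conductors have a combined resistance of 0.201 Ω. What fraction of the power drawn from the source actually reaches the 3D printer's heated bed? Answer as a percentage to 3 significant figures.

The extension cord carries the full 15.9 A.
P_line = I² R_line = (15.90)² × 0.201 = 50.81 W
P_source = V I = 15.0 × 15.90 = 238.5 W; P_load = 187.7 W
η = P_load / P_source = 187.7 / 238.5 = 0.7869

78.7 %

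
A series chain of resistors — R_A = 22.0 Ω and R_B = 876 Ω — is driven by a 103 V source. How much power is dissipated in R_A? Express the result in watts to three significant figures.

0.289 W

Every series element carries the same I. Get I from the total resistance, then P = I² × R_A.
R_total = 22.0 + 876 = 898.0 Ω
I = V / R_total = 103 / 898.0 = 0.1147 A
P_R_A = I² × R_A = (0.1147)² × 22.0 = 0.2894 W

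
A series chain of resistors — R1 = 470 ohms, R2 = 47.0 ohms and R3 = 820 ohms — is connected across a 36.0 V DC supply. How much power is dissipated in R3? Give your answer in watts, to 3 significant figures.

Since the resistors are in series they all carry the loop current I = V/R_total; the power in any one is I²R.
R_total = 470 + 47.0 + 820 = 1337 Ω
I = V / R_total = 36.0 / 1337 = 0.02693 A
P_R3 = I² × R3 = (0.02693)² × 820 = 0.5945 W

0.595 W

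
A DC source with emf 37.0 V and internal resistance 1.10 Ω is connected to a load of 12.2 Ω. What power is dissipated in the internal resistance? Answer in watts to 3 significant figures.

8.51 W

The source's internal resistance is just another series element carrying I; its dissipation is I²r.
I = ε / (r + R) = 37.0 / (1.10 + 12.2) = 2.782 A
P_int = I² r = (2.782)² × 1.10 = 8.513 W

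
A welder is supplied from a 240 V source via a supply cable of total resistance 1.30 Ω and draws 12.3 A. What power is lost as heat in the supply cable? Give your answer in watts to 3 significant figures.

Line loss is just I²R for the cable — we know both I and R_line directly.
The supply cable carries the full 12.3 A.
P_line = I² R_line = (12.30)² × 1.30 = 196.7 W

197 W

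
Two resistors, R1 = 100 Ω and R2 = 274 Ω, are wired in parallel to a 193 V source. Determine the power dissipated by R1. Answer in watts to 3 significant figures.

372 W

R1 sits directly across the source, so P = V²/R with V = 193 V.
P_R1 = V² / R1 = (193)² / 100 Ω = 372.5 W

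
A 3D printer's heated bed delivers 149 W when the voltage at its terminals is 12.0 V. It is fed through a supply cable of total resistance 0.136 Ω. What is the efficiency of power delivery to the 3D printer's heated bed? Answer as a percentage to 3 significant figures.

I = P / V = 149 / 12.0 = 12.42 A through the supply cable.
P_line = I² R_line = (12.42)² × 0.136 = 20.97 W
P_source = P_load + P_line = 149.0 + 20.97 = 170.0 W
η = P_load / P_source = 149.0 / 170.0 = 0.8766

87.7 %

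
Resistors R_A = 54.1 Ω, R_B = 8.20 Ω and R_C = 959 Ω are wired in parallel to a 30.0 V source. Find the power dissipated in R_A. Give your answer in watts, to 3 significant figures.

16.6 W

The supply voltage appears across each parallel branch — just use P = V²/R_A.
P_R_A = V² / R_A = (30.0)² / 54.1 Ω = 16.64 W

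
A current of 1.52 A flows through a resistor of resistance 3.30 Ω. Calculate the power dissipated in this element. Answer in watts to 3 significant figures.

7.62 W

With I and R stated, P = I²R applies in one step.
P = (1.520 A)² × 3.30 Ω = 7.624 W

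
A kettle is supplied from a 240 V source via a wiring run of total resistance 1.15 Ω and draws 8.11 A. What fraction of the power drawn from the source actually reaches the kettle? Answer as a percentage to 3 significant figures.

The wiring run carries the full 8.11 A.
P_line = I² R_line = (8.110)² × 1.15 = 75.64 W
P_source = V I = 240 × 8.110 = 1946 W; P_load = 1871 W
η = P_load / P_source = 1871 / 1946 = 0.9611

96.1 %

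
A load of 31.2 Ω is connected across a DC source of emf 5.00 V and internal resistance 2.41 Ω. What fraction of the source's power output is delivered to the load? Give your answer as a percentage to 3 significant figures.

Efficiency is P_load / P_total. With a series r and R sharing the same I, P = I²R for each, so η = R/(R+r).
η = R / (R + r) = 31.2 / (31.2 + 2.41) = 0.9283

92.8 %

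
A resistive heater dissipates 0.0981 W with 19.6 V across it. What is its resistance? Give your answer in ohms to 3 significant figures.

Rearranging the power relation for the two known quantities gives R = V² / P.
R = (19.6)² / 0.0981 = 3916 Ω

3920 Ω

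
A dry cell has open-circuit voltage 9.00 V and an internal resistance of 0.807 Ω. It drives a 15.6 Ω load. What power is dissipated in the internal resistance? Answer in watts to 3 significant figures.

0.243 W

r is in series with the load, so it carries the full circuit current — the loss in it is I²r.
I = ε / (r + R) = 9.00 / (0.807 + 15.6) = 0.5485 A
P_int = I² r = (0.5485)² × 0.807 = 0.2428 W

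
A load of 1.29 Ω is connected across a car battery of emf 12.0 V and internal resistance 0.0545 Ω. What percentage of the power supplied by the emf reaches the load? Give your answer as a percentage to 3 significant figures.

95.9 %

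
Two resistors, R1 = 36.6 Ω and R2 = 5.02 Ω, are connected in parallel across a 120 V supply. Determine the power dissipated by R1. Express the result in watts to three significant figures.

393 W

Parallel branches share the same voltage; P = V²/R gives the branch power in one step.
P_R1 = V² / R1 = (120)² / 36.6 Ω = 393.4 W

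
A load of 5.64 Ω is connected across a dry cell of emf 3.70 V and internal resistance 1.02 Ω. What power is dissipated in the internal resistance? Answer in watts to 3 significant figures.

r is in series with the load, so it carries the full circuit current — the loss in it is I²r.
I = ε / (r + R) = 3.70 / (1.02 + 5.64) = 0.5556 A
P_int = I² r = (0.5556)² × 1.02 = 0.3148 W

0.315 W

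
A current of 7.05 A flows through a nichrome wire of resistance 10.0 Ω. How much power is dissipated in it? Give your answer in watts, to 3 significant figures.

Current and resistance are given, so P = I²R is the direct form.
P = (7.050 A)² × 10.0 Ω = 497.0 W

497 W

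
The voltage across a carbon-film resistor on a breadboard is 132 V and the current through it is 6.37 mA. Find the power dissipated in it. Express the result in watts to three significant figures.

0.841 W

Since both terminal voltage and current are stated, P = V I gives the power in one step.
P = 132 V × 0.006370 A = 0.8408 W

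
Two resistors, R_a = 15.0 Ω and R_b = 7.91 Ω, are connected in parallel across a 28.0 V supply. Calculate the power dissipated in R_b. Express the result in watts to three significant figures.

99.1 W

Parallel branches share the same voltage; P = V²/R gives the branch power in one step.
P_R_b = V² / R_b = (28.0)² / 7.91 Ω = 99.12 W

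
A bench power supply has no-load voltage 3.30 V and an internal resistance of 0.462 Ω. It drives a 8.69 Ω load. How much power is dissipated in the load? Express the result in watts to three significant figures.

1.13 W

Load and internal resistance form a series loop — compute the loop current, then the load power via I²R.
I = ε / (r + R) = 3.30 / (0.462 + 8.69) = 0.3606 A
P_load = I² R = (0.3606)² × 8.69 = 1.130 W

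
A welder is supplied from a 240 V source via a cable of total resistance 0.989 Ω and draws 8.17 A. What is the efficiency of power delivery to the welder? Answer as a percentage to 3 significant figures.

96.6 %

The cable carries the full 8.17 A.
P_line = I² R_line = (8.170)² × 0.989 = 66.01 W
P_source = V I = 240 × 8.170 = 1961 W; P_load = 1895 W
η = P_load / P_source = 1895 / 1961 = 0.9663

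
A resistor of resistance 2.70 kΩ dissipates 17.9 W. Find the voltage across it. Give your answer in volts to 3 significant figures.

220 V

From P = V I = I²R = V²/R, with the two given quantities we get V = √(P R).
V = √(17.9 × 2700) = 219.8 V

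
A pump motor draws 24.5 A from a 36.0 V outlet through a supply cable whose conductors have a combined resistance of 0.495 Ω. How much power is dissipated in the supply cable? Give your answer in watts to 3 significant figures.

297 W

The supply cable and load are in series, so the same current flows in both; the loss is I²R_line.
The supply cable carries the full 24.5 A.
P_line = I² R_line = (24.50)² × 0.495 = 297.1 W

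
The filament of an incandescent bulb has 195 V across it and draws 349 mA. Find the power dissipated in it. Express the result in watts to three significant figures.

V and I are known directly — P = V I, no intermediate step needed.
P = 195 V × 0.3490 A = 68.06 W

68.1 W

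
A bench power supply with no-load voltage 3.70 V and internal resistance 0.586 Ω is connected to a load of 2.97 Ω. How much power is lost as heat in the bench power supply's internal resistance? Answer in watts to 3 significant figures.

The internal resistance carries the same current as the load; P_int = I²r.
I = ε / (r + R) = 3.70 / (0.586 + 2.97) = 1.040 A
P_int = I² r = (1.040)² × 0.586 = 0.6344 W

0.634 W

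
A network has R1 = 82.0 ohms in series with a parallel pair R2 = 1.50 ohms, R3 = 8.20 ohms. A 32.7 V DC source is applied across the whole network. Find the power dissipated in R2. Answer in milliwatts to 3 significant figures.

165 mW

First combine the parallel branches into one equivalent R_p, then R1 + R_p is a series pair.
R_p = (1.50×8.20)/(1.50+8.20) = 1.268 Ω
R_total = 82.0 + 1.268 = 83.27 Ω
I = V / R_total = 32.7 / 83.27 = 0.3927 A
Voltage across the parallel pair: V_p = I × R_p = 0.3927 × 1.268 = 0.4980 V
R2 sees V_p directly, so P = V_p² / R2.
P_R2 = (0.4980)² / 1.50 = 0.1653 W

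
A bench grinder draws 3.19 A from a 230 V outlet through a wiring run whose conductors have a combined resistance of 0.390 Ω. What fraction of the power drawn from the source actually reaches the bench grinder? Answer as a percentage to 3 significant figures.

99.5 %

The wiring run carries the full 3.19 A.
P_line = I² R_line = (3.190)² × 0.390 = 3.969 W
P_source = V I = 230 × 3.190 = 733.7 W; P_load = 729.7 W
η = P_load / P_source = 729.7 / 733.7 = 0.9946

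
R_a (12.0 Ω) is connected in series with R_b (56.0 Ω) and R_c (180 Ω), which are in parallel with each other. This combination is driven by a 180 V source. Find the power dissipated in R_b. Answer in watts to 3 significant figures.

353 W

Collapse R_b‖R_c to a single equivalent, reducing the network to two series elements.
R_p = (56.0×180)/(56.0+180) = 42.71 Ω
R_total = 12.0 + 42.71 = 54.71 Ω
I = V / R_total = 180 / 54.71 = 3.290 A
Voltage across the parallel pair: V_p = I × R_p = 3.290 × 42.71 = 140.5 V
R_b is across V_p, so use P = V²/R for that branch.
P_R_b = (140.5)² / 56.0 = 352.6 W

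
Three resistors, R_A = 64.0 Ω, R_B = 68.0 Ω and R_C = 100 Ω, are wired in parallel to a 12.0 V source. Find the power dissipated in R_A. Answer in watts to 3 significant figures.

Each parallel branch sees the full supply voltage, so P = V²/R applies directly to the target branch.
P_R_A = V² / R_A = (12.0)² / 64.0 Ω = 2.250 W

2.25 W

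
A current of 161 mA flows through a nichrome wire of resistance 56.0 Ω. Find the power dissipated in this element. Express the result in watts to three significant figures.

Knowing I and R, the power is just I²R — no need to find V first.
P = (0.1610 A)² × 56.0 Ω = 1.452 W

1.45 W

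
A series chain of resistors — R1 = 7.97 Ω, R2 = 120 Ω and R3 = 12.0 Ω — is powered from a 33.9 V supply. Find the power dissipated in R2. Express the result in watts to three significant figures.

7.04 W

The current is common to all series resistors; compute it, then apply P = I²R for the target.
R_total = 7.97 + 120 + 12.0 = 140.0 Ω
I = V / R_total = 33.9 / 140.0 = 0.2422 A
P_R2 = I² × R2 = (0.2422)² × 120 = 7.039 W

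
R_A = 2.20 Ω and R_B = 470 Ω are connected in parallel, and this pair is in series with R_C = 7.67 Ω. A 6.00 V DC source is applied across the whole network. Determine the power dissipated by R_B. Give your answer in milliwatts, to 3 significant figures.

3.78 mW

Combine R_A and R_B into their parallel equivalent first, reducing the network to two series resistors.
R_p = (2.20×470)/(2.20+470) = 2.190 Ω
R_total = R_p + 7.67 = 2.190 + 7.67 = 9.860 Ω
I = V / R_total = 6.00 / 9.860 = 0.6085 A
Voltage across the parallel pair: V_p = I × R_p = 0.6085 × 2.190 = 1.333 V
Use P = V²/R for R_B with V = V_p.
P_R_B = (1.333)² / 470 = 0.003778 W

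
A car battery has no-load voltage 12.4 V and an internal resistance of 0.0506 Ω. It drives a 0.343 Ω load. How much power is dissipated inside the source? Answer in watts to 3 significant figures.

50.2 W

The internal resistance carries the same current as the load; P_int = I²r.
I = ε / (r + R) = 12.4 / (0.0506 + 0.343) = 31.50 A
P_int = I² r = (31.50)² × 0.0506 = 50.22 W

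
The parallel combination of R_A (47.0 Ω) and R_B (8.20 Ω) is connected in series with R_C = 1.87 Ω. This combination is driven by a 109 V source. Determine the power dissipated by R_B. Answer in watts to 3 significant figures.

901 W

First find R_p for the parallel pair, then treat R_p + R_C as a series loop.
R_p = (47.0×8.20)/(47.0+8.20) = 6.982 Ω
R_total = R_p + 1.87 = 6.982 + 1.87 = 8.852 Ω
I = V / R_total = 109 / 8.852 = 12.31 A
Voltage across the parallel pair: V_p = I × R_p = 12.31 × 6.982 = 85.97 V
R_B has V_p across it, so P = V_p²/R_B.
P_R_B = (85.97)² / 8.20 = 901.4 W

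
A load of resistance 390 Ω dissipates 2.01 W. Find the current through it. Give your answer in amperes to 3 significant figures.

The two known quantities fix the third via I = √(P / R).
I = √(2.01 / 390) = 0.07179 A

0.0718 A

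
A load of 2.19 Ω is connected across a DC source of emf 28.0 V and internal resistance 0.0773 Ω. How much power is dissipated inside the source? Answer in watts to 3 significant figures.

11.8 W

The internal resistance carries the same current as the load; P_int = I²r.
I = ε / (r + R) = 28.0 / (0.0773 + 2.19) = 12.35 A
P_int = I² r = (12.35)² × 0.0773 = 11.79 W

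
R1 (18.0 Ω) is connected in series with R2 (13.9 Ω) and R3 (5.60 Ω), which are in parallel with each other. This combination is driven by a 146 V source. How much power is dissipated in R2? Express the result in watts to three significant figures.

50.5 W

Replace R2 and R3 with their parallel equivalent so the circuit becomes R1 in series with R_p.
R_p = (13.9×5.60)/(13.9+5.60) = 3.992 Ω
R_total = 18.0 + 3.992 = 21.99 Ω
I = V / R_total = 146 / 21.99 = 6.639 A
Voltage across the parallel pair: V_p = I × R_p = 6.639 × 3.992 = 26.50 V
With V_p across R2, its power is V_p²/R2.
P_R2 = (26.50)² / 13.9 = 50.52 W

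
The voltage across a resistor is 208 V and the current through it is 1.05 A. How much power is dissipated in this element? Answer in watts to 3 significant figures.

218 W

With V and I both given, power follows immediately from P = V I.
P = 208 V × 1.050 A = 218.4 W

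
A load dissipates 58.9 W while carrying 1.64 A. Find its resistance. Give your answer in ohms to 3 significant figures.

21.9 Ω

Rearranging the power relation for the two known quantities gives R = P / I².
R = 58.9 / (1.640)² = 21.90 Ω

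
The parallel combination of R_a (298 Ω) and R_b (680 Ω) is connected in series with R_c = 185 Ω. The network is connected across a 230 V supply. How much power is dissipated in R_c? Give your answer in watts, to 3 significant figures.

Collapse the R_a‖R_b pair into one equivalent R_p; then R_p and R_c form a series string.
R_p = (298×680)/(298+680) = 207.2 Ω
R_total = R_p + 185 = 207.2 + 185 = 392.2 Ω
I = V / R_total = 230 / 392.2 = 0.5864 A
All the supply current flows through R_c; use P = I²R_c.
P_R_c = (0.5864)² × 185 = 63.62 W

63.6 W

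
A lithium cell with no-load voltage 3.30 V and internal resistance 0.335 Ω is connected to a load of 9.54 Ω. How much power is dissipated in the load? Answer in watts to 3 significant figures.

1.07 W

The internal resistance and the load are in series, so the same I flows through both; get I from ε/(r+R), then I²R for the load.
I = ε / (r + R) = 3.30 / (0.335 + 9.54) = 0.3342 A
P_load = I² R = (0.3342)² × 9.54 = 1.065 W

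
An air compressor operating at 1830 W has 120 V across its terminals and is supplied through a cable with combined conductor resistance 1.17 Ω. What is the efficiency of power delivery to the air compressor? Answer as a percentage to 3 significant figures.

87.1 %

I = P / V = 1830 / 120 = 15.25 A through the cable.
P_line = I² R_line = (15.25)² × 1.17 = 272.1 W
P_source = P_load + P_line = 1830 + 272.1 = 2102 W
η = P_load / P_source = 1830 / 2102 = 0.8706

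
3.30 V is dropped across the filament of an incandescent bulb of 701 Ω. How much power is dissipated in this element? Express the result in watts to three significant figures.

0.0155 W

Voltage and resistance are given, so P = V²/R is the one-step route.
P = (3.30 V)² / 701 Ω = 0.01553 W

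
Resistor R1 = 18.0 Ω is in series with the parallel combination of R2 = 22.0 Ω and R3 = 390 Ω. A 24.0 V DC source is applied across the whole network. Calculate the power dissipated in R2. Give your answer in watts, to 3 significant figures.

Replace R2 and R3 with their parallel equivalent so the circuit becomes R1 in series with R_p.
R_p = (22.0×390)/(22.0+390) = 20.83 Ω
R_total = 18.0 + 20.83 = 38.83 Ω
I = V / R_total = 24.0 / 38.83 = 0.6182 A
Voltage across the parallel pair: V_p = I × R_p = 0.6182 × 20.83 = 12.87 V
With V_p across R2, its power is V_p²/R2.
P_R2 = (12.87)² / 22.0 = 7.533 W

7.53 W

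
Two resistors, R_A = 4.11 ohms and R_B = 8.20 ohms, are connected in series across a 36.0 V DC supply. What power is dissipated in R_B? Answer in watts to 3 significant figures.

In a series string the same current flows through every resistor — find that current, then P = I²R for the one we want.
R_total = 4.11 + 8.20 = 12.31 Ω
I = V / R_total = 36.0 / 12.31 = 2.924 A
P_R_B = I² × R_B = (2.924)² × 8.20 = 70.13 W

70.1 W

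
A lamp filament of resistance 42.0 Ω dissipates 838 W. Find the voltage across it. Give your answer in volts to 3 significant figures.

188 V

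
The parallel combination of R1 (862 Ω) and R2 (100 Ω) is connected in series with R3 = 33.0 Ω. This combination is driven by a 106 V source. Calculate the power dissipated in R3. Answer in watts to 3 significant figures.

24.7 W

First find R_p for the parallel pair, then treat R_p + R3 as a series loop.
R_p = (862×100)/(862+100) = 89.60 Ω
R_total = R_p + 33.0 = 89.60 + 33.0 = 122.6 Ω
I = V / R_total = 106 / 122.6 = 0.8646 A
R3 is the series element, so its power is I²R.
P_R3 = (0.8646)² × 33.0 = 24.67 W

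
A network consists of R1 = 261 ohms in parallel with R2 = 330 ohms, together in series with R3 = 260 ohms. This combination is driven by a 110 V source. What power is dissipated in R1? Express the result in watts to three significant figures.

5.98 W

First find R_p for the parallel pair, then treat R_p + R3 as a series loop.
R_p = (261×330)/(261+330) = 145.7 Ω
R_total = R_p + 260 = 145.7 + 260 = 405.7 Ω
I = V / R_total = 110 / 405.7 = 0.2711 A
Voltage across the parallel pair: V_p = I × R_p = 0.2711 × 145.7 = 39.51 V
R1 sits across V_p; its power is V_p²/R.
P_R1 = (39.51)² / 261 = 5.981 W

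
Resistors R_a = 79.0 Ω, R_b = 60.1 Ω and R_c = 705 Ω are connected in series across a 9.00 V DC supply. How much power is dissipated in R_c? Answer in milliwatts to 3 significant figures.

In a series string the same current flows through every resistor — find that current, then P = I²R for the one we want.
R_total = 79.0 + 60.1 + 705 = 844.1 Ω
I = V / R_total = 9.00 / 844.1 = 0.01066 A
P_R_c = I² × R_c = (0.01066)² × 705 = 0.08015 W

80.1 mW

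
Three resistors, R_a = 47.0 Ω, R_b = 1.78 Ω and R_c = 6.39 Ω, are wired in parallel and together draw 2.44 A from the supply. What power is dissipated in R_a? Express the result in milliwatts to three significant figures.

Parallel branches share V, not I — compute V via R_eq, then use V²/R for the target branch.
1/R_eq = 1/47.0 + 1/1.78 + 1/6.39 ⇒ R_eq = 1.352 Ω
V = I_total × R_eq = 2.440 × 1.352 = 3.299 V
P_R_a = V² / R_a = (3.299)² / 47.0 = 0.2316 W

232 mW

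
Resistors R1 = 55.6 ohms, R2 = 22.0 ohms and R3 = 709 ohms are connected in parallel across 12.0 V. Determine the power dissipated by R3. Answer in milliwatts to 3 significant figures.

Each parallel branch sees the full supply voltage, so P = V²/R applies directly to the target branch.
P_R3 = V² / R3 = (12.0)² / 709 Ω = 0.2031 W

203 mW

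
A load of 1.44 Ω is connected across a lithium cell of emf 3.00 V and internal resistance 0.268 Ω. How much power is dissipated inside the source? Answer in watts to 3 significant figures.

The internal resistance carries the same current as the load; P_int = I²r.
I = ε / (r + R) = 3.00 / (0.268 + 1.44) = 1.756 A
P_int = I² r = (1.756)² × 0.268 = 0.8268 W

0.827 W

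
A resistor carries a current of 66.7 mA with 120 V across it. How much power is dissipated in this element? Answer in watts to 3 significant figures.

Both the voltage across and the current through the element are known, so P = V I applies directly.
P = 120 V × 0.06670 A = 8.004 W

8.00 W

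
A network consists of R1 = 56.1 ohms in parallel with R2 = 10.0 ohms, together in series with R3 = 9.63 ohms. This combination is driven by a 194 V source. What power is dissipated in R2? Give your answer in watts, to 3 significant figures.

826 W

Reduce the parallel combination to a single R_p; the circuit then becomes R_p in series with the remaining resistor.
R_p = (56.1×10.0)/(56.1+10.0) = 8.487 Ω
R_total = R_p + 9.63 = 8.487 + 9.63 = 18.12 Ω
I = V / R_total = 194 / 18.12 = 10.71 A
Voltage across the parallel pair: V_p = I × R_p = 10.71 × 8.487 = 90.88 V
R2 sits across V_p; its power is V_p²/R.
P_R2 = (90.88)² / 10.0 = 825.9 W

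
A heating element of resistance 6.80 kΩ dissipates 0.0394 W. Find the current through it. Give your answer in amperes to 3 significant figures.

0.00241 A

Inverting the appropriate power form: I = √(P / R).
I = √(0.0394 / 6800) = 0.002407 A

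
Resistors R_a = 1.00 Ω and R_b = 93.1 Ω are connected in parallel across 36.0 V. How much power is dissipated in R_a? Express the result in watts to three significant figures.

1300 W

Parallel branches share the same voltage; P = V²/R gives the branch power in one step.
P_R_a = V² / R_a = (36.0)² / 1.00 Ω = 1296 W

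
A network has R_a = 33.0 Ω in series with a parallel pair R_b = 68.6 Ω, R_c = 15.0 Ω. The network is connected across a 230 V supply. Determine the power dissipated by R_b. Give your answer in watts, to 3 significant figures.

Reduce the parallel pair to R_p first; the network is then a simple series string.
R_p = (68.6×15.0)/(68.6+15.0) = 12.31 Ω
R_total = 33.0 + 12.31 = 45.31 Ω
I = V / R_total = 230 / 45.31 = 5.076 A
Voltage across the parallel pair: V_p = I × R_p = 5.076 × 12.31 = 62.48 V
R_b is across V_p, so use P = V²/R for that branch.
P_R_b = (62.48)² / 68.6 = 56.91 W

56.9 W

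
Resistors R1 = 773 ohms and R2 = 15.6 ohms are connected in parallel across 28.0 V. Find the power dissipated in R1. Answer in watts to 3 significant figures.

1.01 W

R1 sits directly across the source, so P = V²/R with V = 28.0 V.
P_R1 = V² / R1 = (28.0)² / 773 Ω = 1.014 W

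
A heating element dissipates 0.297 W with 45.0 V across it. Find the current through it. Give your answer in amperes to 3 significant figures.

0.00660 A

From P = V I = I²R = V²/R, with the two given quantities we get I = P / V.
I = 0.297 / 45.0 = 0.006600 A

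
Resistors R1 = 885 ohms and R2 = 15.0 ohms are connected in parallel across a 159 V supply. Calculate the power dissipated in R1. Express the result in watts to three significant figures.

28.6 W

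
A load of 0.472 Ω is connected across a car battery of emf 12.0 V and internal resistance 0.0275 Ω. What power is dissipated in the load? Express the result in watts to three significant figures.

272 W

Find the circuit current first, then P = I²R for the load (series elements share I).
I = ε / (r + R) = 12.0 / (0.0275 + 0.472) = 24.02 A
P_load = I² R = (24.02)² × 0.472 = 272.4 W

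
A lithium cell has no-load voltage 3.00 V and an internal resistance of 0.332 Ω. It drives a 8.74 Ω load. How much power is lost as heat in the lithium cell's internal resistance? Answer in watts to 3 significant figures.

Internal loss is I²r, with I set by the total series resistance r+R.
I = ε / (r + R) = 3.00 / (0.332 + 8.74) = 0.3307 A
P_int = I² r = (0.3307)² × 0.332 = 0.03631 W

0.0363 W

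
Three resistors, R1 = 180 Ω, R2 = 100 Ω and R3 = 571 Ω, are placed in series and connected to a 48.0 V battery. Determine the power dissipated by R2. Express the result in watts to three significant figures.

0.318 W

Series elements share the same current, so find I first, then use P = I²R.
R_total = 180 + 100 + 571 = 851.0 Ω
I = V / R_total = 48.0 / 851.0 = 0.05640 A
P_R2 = I² × R2 = (0.05640)² × 100 = 0.3181 W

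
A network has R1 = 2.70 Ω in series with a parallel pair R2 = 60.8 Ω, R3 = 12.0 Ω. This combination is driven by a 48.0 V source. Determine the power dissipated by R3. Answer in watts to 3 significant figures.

Collapse R2‖R3 to a single equivalent, reducing the network to two series elements.
R_p = (60.8×12.0)/(60.8+12.0) = 10.02 Ω
R_total = 2.70 + 10.02 = 12.72 Ω
I = V / R_total = 48.0 / 12.72 = 3.773 A
Voltage across the parallel pair: V_p = I × R_p = 3.773 × 10.02 = 37.81 V
R3 sees V_p directly, so P = V_p² / R3.
P_R3 = (37.81)² / 12.0 = 119.2 W

119 W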